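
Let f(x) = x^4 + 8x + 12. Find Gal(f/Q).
The polynomial is an irreducible quartic over Q and its discriminant is 331776 = 576^2, a perfect square, so the Galois group is contained in A_4. The resolvent cubic y^3 - 48*y - 64 is irreducible over Q. An irreducible resolvent with square discriminant gives A_4.

4T4: A_4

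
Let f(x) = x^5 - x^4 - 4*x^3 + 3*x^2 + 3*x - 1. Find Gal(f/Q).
The polynomial f is an irreducible quintic over Q, so G = Gal(f/Q) is a transitive subgroup of S_5: one of C_5 (5T1, order 5), D_5 (5T2, order 10), F_20 (5T3, order 20), A_5 (5T4, order 60) or S_5 (5T5, order 120). The discriminant of f is 14641 = 121^2, a perfect square, so G is contained in A_5. The transitive groups of degree 5 contained in A_5 are: C_5 (5T1, order 5), D_5 (5T2, order 10), A_5 (5T4, order 60). By Dedekind's theorem, for a prime p not dividing disc(f) the degrees of the irreducible factors of f mod p form the cycle type of an element of G. Factoring f modulo the 14 such primes p <= 47 (skipping 11, which divides the discriminant), each new pattern first appears at: mod 2: f = (x^5 + x^4 + x^2 + x + 1), pattern 5; mod 23: f = (x + 4)(x + 6)(x + 10)(x + 11)(x + 14), pattern 1+1+1+1+1. No other pattern occurs in this range, so the set of observed cycle types is {5, 1+1+1+1+1}. The candidates containing elements of all these cycle types are C_5 (5T1) of order 5, D_5 (5T2) of order 10, A_5 (5T4) of order 60; the others are excluded. The observed types are precisely the cycle types that occur in C_5 (5T1). Each of the other remaining candidates has further cycle types, and by the Chebotarev density theorem the matching factorization patterns would occur for a proportion of primes equal to their share of the group: D_5 (5T2) additionally contains elements of type 2+2+1 (5 of its 10 elements, about 50% of primes); A_5 (5T4) additionally contains elements of type 3+1+1, 2+2+1 (35 of its 60 elements, about 58% of primes). None of the 14 primes tested shows any such pattern (for each of these groups the chance of that is below 10^-4), which rules them out. Hence G = C_5 (5T1), of order 5.

C_5 (order 5)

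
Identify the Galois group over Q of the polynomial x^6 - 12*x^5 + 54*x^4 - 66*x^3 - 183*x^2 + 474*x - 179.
A_4 x C_2

The polynomial f is an irreducible sextic over Q, so G = Gal(f/Q) is one of the 16 transitive subgroups 6T1, ..., 6T16 of S_6. The discriminant of f is -153891765817344, which is not a perfect square, so G is not contained in A_6. The transitive groups of degree 6 not contained in A_6 are: C_6 (6T1, order 6), S_3 (6T2, order 6), D_6 (6T3, order 12), C_3 x S_3 (6T5, order 18), A_4 x C_2 (6T6, order 24), S_4 (6T8, order 24), S_3 x S_3 (6T9, order 36), S_4 x C_2 (6T11, order 48), (S_3 x S_3) : C_2 (6T13, order 72), PGL(2,5) (6T14, order 120), S_6 (6T16, order 720). By Dedekind's theorem, for a prime p not dividing disc(f) the degrees of the irreducible factors of f mod p form the cycle type of an element of G. Factoring f modulo the 33 such primes p <= 149 (skipping 2, 3, which divide the discriminant), each new pattern first appears at: mod 5: f = (x^3 + 3x + 3)(x^3 + 3x^2 + x + 2), pattern 3+3; mod 7: f = (x^6 + 2x^5 + 5x^4 + 4x^3 + 6x^2 + 5x + 3), pattern 6; mod 17: f = (x + 10)(x + 12)(x^2 + 7x + 3)(x^2 + 10x + 14), pattern 2+2+1+1; mod 19: f = (x + 1)(x + 2)(x + 8)(x + 13)(x^2 + 2x + 8), pattern 2+1+1+1+1; mod 71: f = (x^2 + 7x + 8)(x^2 + 17x + 48)(x^2 + 35x + 33), pattern 2+2+2. No other pattern occurs in this range, so the set of observed cycle types is {3+3, 6, 2+2+1+1, 2+1+1+1+1, 2+2+2}. The candidates containing elements of all these cycle types are A_4 x C_2 (6T6) of order 24, S_4 x C_2 (6T11) of order 48, (S_3 x S_3) : C_2 (6T13) of order 72, S_6 (6T16) of order 720; the others are excluded. The observed types are precisely the cycle types that occur in A_4 x C_2 (6T6) (apart from the identity). Each of the other remaining candidates has further cycle types, and by the Chebotarev density theorem the matching factorization patterns would occur for a proportion of primes equal to their share of the group: S_4 x C_2 (6T11) additionally contains elements of type 4+2, 4+1+1 (12 of its 48 elements, about 25% of primes); (S_3 x S_3) : C_2 (6T13) additionally contains elements of type 4+2, 3+2+1, 3+1+1+1 (34 of its 72 elements, about 47% of primes); S_6 (6T16) additionally contains elements of type 5+1, 4+2, 4+1+1, 3+2+1, 3+1+1+1 (484 of its 720 elements, about 67% of primes). None of the 33 primes tested shows any such pattern (for each of these groups the chance of that is below 10^-4), which rules them out. Hence G = A_4 x C_2 (6T6), of order 24.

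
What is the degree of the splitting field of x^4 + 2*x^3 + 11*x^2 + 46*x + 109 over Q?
4

The degree of the splitting field over Q equals the order of the Galois group, so first determine the group. The polynomial is an irreducible quartic over Q and its discriminant is 205979904 = 14352^2, a perfect square, so the Galois group is contained in A_4. The resolvent cubic y^3 - 11*y^2 - 344*y + 2244 splits completely over Q, which gives the Klein four-group V_4. The Galois group V_4 (4T2) has order 4, so the splitting field has degree 4 over Q.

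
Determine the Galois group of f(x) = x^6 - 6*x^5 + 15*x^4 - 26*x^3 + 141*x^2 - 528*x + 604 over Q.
The polynomial f is an irreducible sextic over Q, so G = Gal(f/Q) is one of the 16 transitive subgroups 6T1, ..., 6T16 of S_6. The discriminant of f is -941328478973952, which is not a perfect square, so G is not contained in A_6. The transitive groups of degree 6 not contained in A_6 are: C_6 (6T1, order 6), S_3 (6T2, order 6), D_6 (6T3, order 12), C_3 x S_3 (6T5, order 18), A_4 x C_2 (6T6, order 24), S_4 (6T8, order 24), S_3 x S_3 (6T9, order 36), S_4 x C_2 (6T11, order 48), (S_3 x S_3) : C_2 (6T13, order 72), PGL(2,5) (6T14, order 120), S_6 (6T16, order 720). By Dedekind's theorem, for a prime p not dividing disc(f) the degrees of the irreducible factors of f mod p form the cycle type of an element of G. Factoring f modulo the 23 such primes p <= 103 (skipping 2, 3, 17, 67, which divide the discriminant), each new pattern first appears at: mod 5: f = (x^2 + 2x + 3)(x^2 + 3x + 4)(x^2 + 4x + 2), pattern 2+2+2; mod 7: f = (x^3 + 4x^2 + x + 3)(x^3 + 4x^2 + 5x + 3), pattern 3+3; mod 61: f = (x + 2)(x + 12)(x + 14)(x + 17)(x + 32)(x + 39), pattern 1+1+1+1+1+1. No other pattern occurs in this range, so the set of observed cycle types is {2+2+2, 3+3, 1+1+1+1+1+1}. The candidates containing elements of all these cycle types are C_6 (6T1) of order 6, S_3 (6T2) of order 6, D_6 (6T3) of order 12, C_3 x S_3 (6T5) of order 18, A_4 x C_2 (6T6) of order 24, S_4 (6T8) of order 24, S_3 x S_3 (6T9) of order 36, S_4 x C_2 (6T11) of order 48, (S_3 x S_3) : C_2 (6T13) of order 72, PGL(2,5) (6T14) of order 120, S_6 (6T16) of order 720; the others are excluded. The observed types are precisely the cycle types that occur in S_3 (6T2). Each of the other remaining candidates has further cycle types, and by the Chebotarev density theorem the matching factorization patterns would occur for a proportion of primes equal to their share of the group: C_6 (6T1) additionally contains elements of type 6 (2 of its 6 elements, about 33% of primes); D_6 (6T3) additionally contains elements of type 6, 2+2+1+1 (5 of its 12 elements, about 42% of primes); C_3 x S_3 (6T5) additionally contains elements of type 6, 3+1+1+1 (10 of its 18 elements, about 56% of primes); A_4 x C_2 (6T6) additionally contains elements of type 6, 2+2+1+1, 2+1+1+1+1 (14 of its 24 elements, about 58% of primes); S_4 (6T8) additionally contains elements of type 4+1+1, 2+2+1+1 (9 of its 24 elements, about 38% of primes); S_3 x S_3 (6T9) additionally contains elements of type 6, 3+1+1+1, 2+2+1+1 (25 of its 36 elements, about 69% of primes); S_4 x C_2 (6T11) additionally contains elements of type 6, 4+2, 4+1+1, 2+2+1+1, 2+1+1+1+1 (32 of its 48 elements, about 67% of primes); (S_3 x S_3) : C_2 (6T13) additionally contains elements of type 6, 4+2, 3+2+1, 3+1+1+1, 2+2+1+1, 2+1+1+1+1 (61 of its 72 elements, about 85% of primes); PGL(2,5) (6T14) additionally contains elements of type 6, 5+1, 4+1+1, 2+2+1+1 (89 of its 120 elements, about 74% of primes); S_6 (6T16) additionally contains elements of type 6, 5+1, 4+2, 4+1+1, 3+2+1, 3+1+1+1, 2+2+1+1, 2+1+1+1+1 (664 of its 720 elements, about 92% of primes). None of the 23 primes tested shows any such pattern (for each of these groups the chance of that is below 10^-4), which rules them out. Hence G = S_3 (6T2), of order 6.

S_3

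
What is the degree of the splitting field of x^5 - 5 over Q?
The degree of the splitting field over Q equals the order of the Galois group, so first determine the group. The polynomial f is an irreducible quintic over Q, so G = Gal(f/Q) is a transitive subgroup of S_5: one of C_5 (5T1, order 5), D_5 (5T2, order 10), F_20 (5T3, order 20), A_5 (5T4, order 60) or S_5 (5T5, order 120). The discriminant of f is 1953125, which is not a perfect square, so G is not contained in A_5. The transitive groups of degree 5 not contained in A_5 are: F_20 (5T3, order 20), S_5 (5T5, order 120). By Dedekind's theorem, for a prime p not dividing disc(f) the degrees of the irreducible factors of f mod p form the cycle type of an element of G. Factoring f modulo the 18 such primes p <= 67 (skipping 5, which divides the discriminant), each new pattern first appears at: mod 2: f = (x + 1)(x^4 + x^3 + x^2 + x + 1), pattern 4+1; mod 11: f = (x^5 + 6), pattern 5; mod 19: f = (x + 13)(x^2 + 11x + 17)(x^2 + 14x + 17), pattern 2+2+1; mod 31: f = (x + 3)(x + 6)(x + 12)(x + 17)(x + 24), pattern 1+1+1+1+1. No other pattern occurs in this range, so the set of observed cycle types is {4+1, 5, 2+2+1, 1+1+1+1+1}. The candidates containing elements of all these cycle types are F_20 (5T3) of order 20, S_5 (5T5) of order 120; the others are excluded. The observed types are precisely the cycle types that occur in F_20 (5T3). Each of the other remaining candidates has further cycle types, and by the Chebotarev density theorem the matching factorization patterns would occur for a proportion of primes equal to their share of the group: S_5 (5T5) additionally contains elements of type 3+2, 3+1+1, 2+1+1+1 (50 of its 120 elements, about 42% of primes). None of the 18 primes tested shows any such pattern (for each of these groups the chance of that is below 10^-4), which rules them out. Hence G = F_20 (5T3), of order 20. The Galois group F_20 (5T3) has order 20, so the splitting field has degree 20 over Q.

20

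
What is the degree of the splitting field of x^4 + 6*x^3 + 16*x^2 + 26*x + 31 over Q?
4

The degree of the splitting field over Q equals the order of the Galois group, so first determine the group. The polynomial is an irreducible quartic over Q and its discriminant is 512000, which is not a perfect square, so the Galois group is not contained in A_4. The resolvent cubic y^3 - 16*y^2 + 32*y + 192 has exactly one rational root, so the Galois group is C_4 or D_4. The quartic becomes reducible over Q(sqrt(disc)), so the group is C_4. The Galois group C_4 (4T1) has order 4, so the splitting field has degree 4 over Q.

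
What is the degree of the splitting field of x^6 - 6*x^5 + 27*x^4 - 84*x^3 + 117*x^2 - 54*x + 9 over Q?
The degree of the splitting field over Q equals the order of the Galois group, so first determine the group. The polynomial f is an irreducible sextic over Q, so G = Gal(f/Q) is one of the 16 transitive subgroups 6T1, ..., 6T16 of S_6. The discriminant of f is 264479053824, which is not a perfect square, so G is not contained in A_6. The transitive groups of degree 6 not contained in A_6 are: C_6 (6T1, order 6), S_3 (6T2, order 6), D_6 (6T3, order 12), C_3 x S_3 (6T5, order 18), A_4 x C_2 (6T6, order 24), S_4 (6T8, order 24), S_3 x S_3 (6T9, order 36), S_4 x C_2 (6T11, order 48), (S_3 x S_3) : C_2 (6T13, order 72), PGL(2,5) (6T14, order 120), S_6 (6T16, order 720). By Dedekind's theorem, for a prime p not dividing disc(f) the degrees of the irreducible factors of f mod p form the cycle type of an element of G. Factoring f modulo the 14 such primes p <= 53 (skipping 2, 3, which divide the discriminant), each new pattern first appears at: mod 5: f = (x + 2)(x + 4)(x^2 + 2)(x^2 + 3x + 4), pattern 2+2+1+1; mod 7: f = (x^6 + x^5 + 6x^4 + 5x^2 + 2x + 2), pattern 6; mod 19: f = (x + 3)(x + 6)(x + 7)(x^3 + 16x^2 + 13x + 15), pattern 3+1+1+1; mod 31: f = (x^2 + 14x + 5)(x^2 + 18x + 29)(x^2 + 24x + 27), pattern 2+2+2; mod 43: f = (x^3 + 40x^2 + 30x + 29)(x^3 + 40x^2 + 31x + 27), pattern 3+3. No other pattern occurs in this range, so the set of observed cycle types is {2+2+1+1, 6, 3+1+1+1, 2+2+2, 3+3}. The candidates containing elements of all these cycle types are S_3 x S_3 (6T9) of order 36, (S_3 x S_3) : C_2 (6T13) of order 72, S_6 (6T16) of order 720; the others are excluded. The observed types are precisely the cycle types that occur in S_3 x S_3 (6T9) (apart from the identity). Each of the other remaining candidates has further cycle types, and by the Chebotarev density theorem the matching factorization patterns would occur for a proportion of primes equal to their share of the group: (S_3 x S_3) : C_2 (6T13) additionally contains elements of type 4+2, 3+2+1, 2+1+1+1+1 (36 of its 72 elements, about 50% of primes); S_6 (6T16) additionally contains elements of type 5+1, 4+2, 4+1+1, 3+2+1, 2+1+1+1+1 (459 of its 720 elements, about 64% of primes). None of the 14 primes tested shows any such pattern (for each of these groups the chance of that is below 10^-4), which rules them out. Hence G = S_3 x S_3 (6T9), of order 36. The Galois group S_3 x S_3 (6T9) has order 36, so the splitting field has degree 36 over Q.

36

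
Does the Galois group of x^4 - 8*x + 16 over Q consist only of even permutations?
The polynomial is irreducible of degree 4 over Q. Its discriminant is 937984, which is not a perfect square. A Galois group lies in the alternating group exactly when the discriminant is a square in Q, so the Galois group (S_4) is not contained in A_4.

No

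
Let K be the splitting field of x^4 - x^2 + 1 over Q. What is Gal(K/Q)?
V_4

The polynomial is an irreducible quartic over Q and its discriminant is 144 = 12^2, a perfect square, so the Galois group is contained in A_4. The resolvent cubic y^3 + y^2 - 4*y - 4 splits completely over Q, which gives the Klein four-group V_4.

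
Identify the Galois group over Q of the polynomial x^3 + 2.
The polynomial is an irreducible cubic over Q and its discriminant is -108, which is not a perfect square. For an irreducible cubic, a non-square discriminant gives Galois group S_3.

S_3 (also written S3)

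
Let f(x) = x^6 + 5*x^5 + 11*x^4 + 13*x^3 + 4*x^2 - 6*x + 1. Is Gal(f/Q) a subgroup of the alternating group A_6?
The polynomial is irreducible of degree 6 over Q. Its discriminant is 525625 = 725^2, a perfect square. A Galois group lies in the alternating group exactly when the discriminant is a square in Q, so the Galois group ((C_3 x C_3) : C_4) is contained in A_6.

Yes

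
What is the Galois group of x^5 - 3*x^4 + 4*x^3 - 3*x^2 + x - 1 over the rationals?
D_5

The polynomial f is an irreducible quintic over Q, so G = Gal(f/Q) is a transitive subgroup of S_5: one of C_5 (5T1, order 5), D_5 (5T2, order 10), F_20 (5T3, order 20), A_5 (5T4, order 60) or S_5 (5T5, order 120). The discriminant of f is 2209 = 47^2, a perfect square, so G is contained in A_5. The transitive groups of degree 5 contained in A_5 are: C_5 (5T1, order 5), D_5 (5T2, order 10), A_5 (5T4, order 60). By Dedekind's theorem, for a prime p not dividing disc(f) the degrees of the irreducible factors of f mod p form the cycle type of an element of G. Factoring f modulo the 23 such primes p <= 89 (skipping 47, which divides the discriminant), each new pattern first appears at: mod 2: f = (x^5 + x^4 + x^2 + x + 1), pattern 5; mod 5: f = (x + 3)(x^2 + x + 1)(x^2 + 3x + 3), pattern 2+2+1; mod 83: f = (x + 53)(x + 59)(x + 67)(x + 70)(x + 80), pattern 1+1+1+1+1. No other pattern occurs in this range, so the set of observed cycle types is {5, 2+2+1, 1+1+1+1+1}. The candidates containing elements of all these cycle types are D_5 (5T2) of order 10, A_5 (5T4) of order 60; the others are excluded. The observed types are precisely the cycle types that occur in D_5 (5T2). Each of the other remaining candidates has further cycle types, and by the Chebotarev density theorem the matching factorization patterns would occur for a proportion of primes equal to their share of the group: A_5 (5T4) additionally contains elements of type 3+1+1 (20 of its 60 elements, about 33% of primes). None of the 23 primes tested shows any such pattern (for each of these groups the chance of that is below 10^-4), which rules them out. Hence G = D_5 (5T2), of order 10.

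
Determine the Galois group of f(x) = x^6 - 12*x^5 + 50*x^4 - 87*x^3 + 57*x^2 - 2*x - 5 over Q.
6T12: PSL(2,5)

The polynomial f is an irreducible sextic over Q, so G = Gal(f/Q) is one of the 16 transitive subgroups 6T1, ..., 6T16 of S_6. The discriminant of f is 30991489 = 5567^2, a perfect square, so G is contained in A_6. The transitive groups of degree 6 contained in A_6 are: A_4 (6T4, order 12), S_4 (6T7, order 24), (C_3 x C_3) : C_4 (6T10, order 36), PSL(2,5) (6T12, order 60), A_6 (6T15, order 360). By Dedekind's theorem, for a prime p not dividing disc(f) the degrees of the irreducible factors of f mod p form the cycle type of an element of G. Factoring f modulo the 21 such primes p <= 79 (skipping 19, which divides the discriminant), each new pattern first appears at: mod 2: f = (x + 1)(x^5 + x^4 + x^3 + x + 1), pattern 5+1; mod 7: f = (x^3 + 3x^2 + x + 1)(x^3 + 6x^2 + 3x + 2), pattern 3+3; mod 61: f = (x + 35)(x + 57)(x^2 + 7x + 30)(x^2 + 11x + 13), pattern 2+2+1+1. No other pattern occurs in this range, so the set of observed cycle types is {5+1, 3+3, 2+2+1+1}. The candidates containing elements of all these cycle types are PSL(2,5) (6T12) of order 60, A_6 (6T15) of order 360; the others are excluded. The observed types are precisely the cycle types that occur in PSL(2,5) (6T12) (apart from the identity). Each of the other remaining candidates has further cycle types, and by the Chebotarev density theorem the matching factorization patterns would occur for a proportion of primes equal to their share of the group: A_6 (6T15) additionally contains elements of type 4+2, 3+1+1+1 (130 of its 360 elements, about 36% of primes). None of the 21 primes tested shows any such pattern (for each of these groups the chance of that is below 10^-4), which rules them out. Hence G = PSL(2,5) (6T12), of order 60.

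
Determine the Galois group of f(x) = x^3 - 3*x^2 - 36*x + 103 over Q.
The polynomial is an irreducible cubic over Q and its discriminant is 123201 = 351^2, a perfect square. For an irreducible cubic, a square discriminant forces the Galois group to be A_3, the cyclic group of order 3.

C_3 (also written C3)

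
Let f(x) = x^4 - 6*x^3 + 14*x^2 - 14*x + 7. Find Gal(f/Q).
The polynomial is an irreducible quartic over Q and its discriminant is 3136 = 56^2, a perfect square, so the Galois group is contained in A_4. The resolvent cubic y^3 - 14*y^2 + 56*y - 56 is irreducible over Q. An irreducible resolvent with square discriminant gives A_4.

4T4: A_4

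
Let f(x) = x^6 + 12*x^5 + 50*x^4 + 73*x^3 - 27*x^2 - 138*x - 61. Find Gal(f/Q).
The polynomial f is an irreducible sextic over Q, so G = Gal(f/Q) is one of the 16 transitive subgroups 6T1, ..., 6T16 of S_6. The discriminant of f is 30991489 = 5567^2, a perfect square, so G is contained in A_6. The transitive groups of degree 6 contained in A_6 are: A_4 (6T4, order 12), S_4 (6T7, order 24), (C_3 x C_3) : C_4 (6T10, order 36), PSL(2,5) (6T12, order 60), A_6 (6T15, order 360). By Dedekind's theorem, for a prime p not dividing disc(f) the degrees of the irreducible factors of f mod p form the cycle type of an element of G. Factoring f modulo the 21 such primes p <= 79 (skipping 19, which divides the discriminant), each new pattern first appears at: mod 2: f = (x + 1)(x^5 + x^4 + x^3 + x + 1), pattern 5+1; mod 7: f = (x^3 + x^2 + 3x + 5)(x^3 + 4x^2 + x + 6), pattern 3+3; mod 61: f = (x)(x + 39)(x^2 + 15x + 13)(x^2 + 19x + 12), pattern 2+2+1+1. No other pattern occurs in this range, so the set of observed cycle types is {5+1, 3+3, 2+2+1+1}. The candidates containing elements of all these cycle types are PSL(2,5) (6T12) of order 60, A_6 (6T15) of order 360; the others are excluded. The observed types are precisely the cycle types that occur in PSL(2,5) (6T12) (apart from the identity). Each of the other remaining candidates has further cycle types, and by the Chebotarev density theorem the matching factorization patterns would occur for a proportion of primes equal to their share of the group: A_6 (6T15) additionally contains elements of type 4+2, 3+1+1+1 (130 of its 360 elements, about 36% of primes). None of the 21 primes tested shows any such pattern (for each of these groups the chance of that is below 10^-4), which rules them out. Hence G = PSL(2,5) (6T12), of order 60.

PSL(2,5)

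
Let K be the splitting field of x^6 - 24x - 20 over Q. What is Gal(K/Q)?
A_6

The polynomial f is an irreducible sextic over Q, so G = Gal(f/Q) is one of the 16 transitive subgroups 6T1, ..., 6T16 of S_6. The discriminant of f is 746496000000 = 864000^2, a perfect square, so G is contained in A_6. The transitive groups of degree 6 contained in A_6 are: A_4 (6T4, order 12), S_4 (6T7, order 24), (C_3 x C_3) : C_4 (6T10, order 36), PSL(2,5) (6T12, order 60), A_6 (6T15, order 360). By Dedekind's theorem, for a prime p not dividing disc(f) the degrees of the irreducible factors of f mod p form the cycle type of an element of G. Factoring f modulo the 6 such primes p <= 23 (skipping 2, 3, 5, which divide the discriminant), each new pattern first appears at: mod 7: f = (x + 4)(x^5 + 3x^4 + 2x^3 + 6x^2 + 4x + 2), pattern 5+1; mod 23: f = (x + 2)(x + 11)(x + 16)(x^3 + 17x^2 + 13x + 7), pattern 3+1+1+1. No other pattern occurs in this range, so the set of observed cycle types is {5+1, 3+1+1+1}. Among the candidates above, the only group containing elements of all these cycle types is A_6 (6T15) — each of A_4 (6T4), S_4 (6T7), (C_3 x C_3) : C_4 (6T10), PSL(2,5) (6T12) lacks at least one of them. Hence G = A_6 (6T15), of order 360.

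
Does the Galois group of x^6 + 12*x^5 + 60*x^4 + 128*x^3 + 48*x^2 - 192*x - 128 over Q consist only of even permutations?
No

The polynomial is irreducible of degree 6 over Q. Its discriminant is 1352605460594688, which is not a perfect square. A Galois group lies in the alternating group exactly when the discriminant is a square in Q, so the Galois group (D_6) is not contained in A_6.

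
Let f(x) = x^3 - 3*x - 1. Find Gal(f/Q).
C_3, A_3

The polynomial is an irreducible cubic over Q and its discriminant is 81 = 9^2, a perfect square. For an irreducible cubic, a square discriminant forces the Galois group to be A_3, the cyclic group of order 3.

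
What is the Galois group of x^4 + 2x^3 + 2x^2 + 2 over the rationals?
A_4 (order 12)

The polynomial is an irreducible quartic over Q and its discriminant is 3136 = 56^2, a perfect square, so the Galois group is contained in A_4. The resolvent cubic y^3 - 2*y^2 - 8*y + 8 is irreducible over Q. An irreducible resolvent with square discriminant gives A_4.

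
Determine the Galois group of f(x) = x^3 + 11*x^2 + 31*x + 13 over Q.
The polynomial is an irreducible cubic over Q and its discriminant is 3136 = 56^2, a perfect square. For an irreducible cubic, a square discriminant forces the Galois group to be A_3, the cyclic group of order 3.

C_3 (order 3)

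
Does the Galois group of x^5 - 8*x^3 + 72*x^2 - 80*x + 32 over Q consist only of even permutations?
No

The polynomial is irreducible of degree 5 over Q. Its discriminant is 770141323264, which is not a perfect square. A Galois group lies in the alternating group exactly when the discriminant is a square in Q, so the Galois group (S_5) is not contained in A_5.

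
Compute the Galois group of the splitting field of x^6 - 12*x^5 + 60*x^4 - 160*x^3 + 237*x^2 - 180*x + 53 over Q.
The polynomial f is an irreducible sextic over Q, so G = Gal(f/Q) is one of the 16 transitive subgroups 6T1, ..., 6T16 of S_6. The discriminant of f is -419904, which is not a perfect square, so G is not contained in A_6. The transitive groups of degree 6 not contained in A_6 are: C_6 (6T1, order 6), S_3 (6T2, order 6), D_6 (6T3, order 12), C_3 x S_3 (6T5, order 18), A_4 x C_2 (6T6, order 24), S_4 (6T8, order 24), S_3 x S_3 (6T9, order 36), S_4 x C_2 (6T11, order 48), (S_3 x S_3) : C_2 (6T13, order 72), PGL(2,5) (6T14, order 120), S_6 (6T16, order 720). By Dedekind's theorem, for a prime p not dividing disc(f) the degrees of the irreducible factors of f mod p form the cycle type of an element of G. Factoring f modulo the 33 such primes p <= 149 (skipping 2, 3, which divide the discriminant), each new pattern first appears at: mod 5: f = (x^3 + x^2 + x + 4)(x^3 + 2x^2 + 2x + 2), pattern 3+3; mod 7: f = (x^6 + 2x^5 + 4x^4 + x^3 + 6x^2 + 2x + 4), pattern 6; mod 17: f = (x + 6)(x + 7)(x^2 + 13x + 7)(x^2 + 13x + 14), pattern 2+2+1+1; mod 19: f = (x + 1)(x + 6)(x + 9)(x + 14)(x^2 + 15x + 1), pattern 2+1+1+1+1; mod 71: f = (x^2 + 67x + 20)(x^2 + 67x + 29)(x^2 + 67x + 34), pattern 2+2+2. No other pattern occurs in this range, so the set of observed cycle types is {3+3, 6, 2+2+1+1, 2+1+1+1+1, 2+2+2}. The candidates containing elements of all these cycle types are A_4 x C_2 (6T6) of order 24, S_4 x C_2 (6T11) of order 48, (S_3 x S_3) : C_2 (6T13) of order 72, S_6 (6T16) of order 720; the others are excluded. The observed types are precisely the cycle types that occur in A_4 x C_2 (6T6) (apart from the identity). Each of the other remaining candidates has further cycle types, and by the Chebotarev density theorem the matching factorization patterns would occur for a proportion of primes equal to their share of the group: S_4 x C_2 (6T11) additionally contains elements of type 4+2, 4+1+1 (12 of its 48 elements, about 25% of primes); (S_3 x S_3) : C_2 (6T13) additionally contains elements of type 4+2, 3+2+1, 3+1+1+1 (34 of its 72 elements, about 47% of primes); S_6 (6T16) additionally contains elements of type 5+1, 4+2, 4+1+1, 3+2+1, 3+1+1+1 (484 of its 720 elements, about 67% of primes). None of the 33 primes tested shows any such pattern (for each of these groups the chance of that is below 10^-4), which rules them out. Hence G = A_4 x C_2 (6T6), of order 24.

6T6: A_4 x C_2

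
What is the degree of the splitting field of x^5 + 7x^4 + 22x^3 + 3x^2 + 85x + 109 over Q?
10

The degree of the splitting field over Q equals the order of the Galois group, so first determine the group. The polynomial f is an irreducible quintic over Q, so G = Gal(f/Q) is a transitive subgroup of S_5: one of C_5 (5T1, order 5), D_5 (5T2, order 10), F_20 (5T3, order 20), A_5 (5T4, order 60) or S_5 (5T5, order 120). The discriminant of f is 11640863720641 = 3411871^2, a perfect square, so G is contained in A_5. The transitive groups of degree 5 contained in A_5 are: C_5 (5T1, order 5), D_5 (5T2, order 10), A_5 (5T4, order 60). By Dedekind's theorem, for a prime p not dividing disc(f) the degrees of the irreducible factors of f mod p form the cycle type of an element of G. Factoring f modulo the 23 such primes p <= 89 (skipping 47, which divides the discriminant), each new pattern first appears at: mod 2: f = (x^5 + x^4 + x^2 + x + 1), pattern 5; mod 5: f = (x + 2)(x^2 + x + 2)(x^2 + 4x + 1), pattern 2+2+1; mod 83: f = (x + 7)(x + 21)(x + 28)(x + 40)(x + 77), pattern 1+1+1+1+1. No other pattern occurs in this range, so the set of observed cycle types is {5, 2+2+1, 1+1+1+1+1}. The candidates containing elements of all these cycle types are D_5 (5T2) of order 10, A_5 (5T4) of order 60; the others are excluded. The observed types are precisely the cycle types that occur in D_5 (5T2). Each of the other remaining candidates has further cycle types, and by the Chebotarev density theorem the matching factorization patterns would occur for a proportion of primes equal to their share of the group: A_5 (5T4) additionally contains elements of type 3+1+1 (20 of its 60 elements, about 33% of primes). None of the 23 primes tested shows any such pattern (for each of these groups the chance of that is below 10^-4), which rules them out. Hence G = D_5 (5T2), of order 10. The Galois group D_5 (5T2) has order 10, so the splitting field has degree 10 over Q.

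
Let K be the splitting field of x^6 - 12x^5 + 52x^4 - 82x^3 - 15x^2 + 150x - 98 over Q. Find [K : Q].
The degree of the splitting field over Q equals the order of the Galois group, so first determine the group. The polynomial f is an irreducible sextic over Q, so G = Gal(f/Q) is one of the 16 transitive subgroups 6T1, ..., 6T16 of S_6. The discriminant of f is -45161350144, which is not a perfect square, so G is not contained in A_6. The transitive groups of degree 6 not contained in A_6 are: C_6 (6T1, order 6), S_3 (6T2, order 6), D_6 (6T3, order 12), C_3 x S_3 (6T5, order 18), A_4 x C_2 (6T6, order 24), S_4 (6T8, order 24), S_3 x S_3 (6T9, order 36), S_4 x C_2 (6T11, order 48), (S_3 x S_3) : C_2 (6T13, order 72), PGL(2,5) (6T14, order 120), S_6 (6T16, order 720). By Dedekind's theorem, for a prime p not dividing disc(f) the degrees of the irreducible factors of f mod p form the cycle type of an element of G. Factoring f modulo the 66 such primes p <= 347 (skipping 2, 29, 229, which divide the discriminant), each new pattern first appears at: mod 3: f = (x^6 + x^4 + 2x^3 + 1), pattern 6; mod 5: f = (x^3 + x^2 + 2)(x^3 + 2x^2 + 1), pattern 3+3; mod 7: f = (x)(x + 4)(x^4 + 5x^3 + 4x^2 + 6), pattern 4+1+1; mod 13: f = (x^2 + 12x + 2)(x^4 + 2x^3 + 5x + 3), pattern 4+2; mod 23: f = (x^2 + 3x + 12)(x^2 + 13x + 11)(x^2 + 18x + 1), pattern 2+2+2; mod 37: f = (x + 10)(x + 18)(x^2 + 12x + 28)(x^2 + 22x + 34), pattern 2+2+1+1; mod 193: f = (x + 28)(x + 40)(x + 48)(x + 50)(x + 55)(x + 153), pattern 1+1+1+1+1+1; mod 347: f = (x + 4)(x + 10)(x + 48)(x + 93)(x^2 + 180x + 27), pattern 2+1+1+1+1. No other pattern occurs in this range, so the set of observed cycle types is {6, 3+3, 4+1+1, 4+2, 2+2+2, 2+2+1+1, 1+1+1+1+1+1, 2+1+1+1+1}. The candidates containing elements of all these cycle types are S_4 x C_2 (6T11) of order 48, S_6 (6T16) of order 720; the others are excluded. The observed types are precisely the cycle types that occur in S_4 x C_2 (6T11). Each of the other remaining candidates has further cycle types, and by the Chebotarev density theorem the matching factorization patterns would occur for a proportion of primes equal to their share of the group: S_6 (6T16) additionally contains elements of type 5+1, 3+2+1, 3+1+1+1 (304 of its 720 elements, about 42% of primes). None of the 66 primes tested shows any such pattern (for each of these groups the chance of that is below 10^-4), which rules them out. Hence G = S_4 x C_2 (6T11), of order 48. The Galois group S_4 x C_2 (6T11) has order 48, so the splitting field has degree 48 over Q.

48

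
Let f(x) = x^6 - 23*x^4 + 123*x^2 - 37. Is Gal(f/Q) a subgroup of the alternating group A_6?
The polynomial is irreducible of degree 6 over Q. Its discriminant is 870211913777152, which is not a perfect square. A Galois group lies in the alternating group exactly when the discriminant is a square in Q, so the Galois group (S_3) is not contained in A_6.

No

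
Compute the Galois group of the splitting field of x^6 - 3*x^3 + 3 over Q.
The polynomial f is an irreducible sextic over Q, so G = Gal(f/Q) is one of the 16 transitive subgroups 6T1, ..., 6T16 of S_6. The discriminant of f is -177147, which is not a perfect square, so G is not contained in A_6. The transitive groups of degree 6 not contained in A_6 are: C_6 (6T1, order 6), S_3 (6T2, order 6), D_6 (6T3, order 12), C_3 x S_3 (6T5, order 18), A_4 x C_2 (6T6, order 24), S_4 (6T8, order 24), S_3 x S_3 (6T9, order 36), S_4 x C_2 (6T11, order 48), (S_3 x S_3) : C_2 (6T13, order 72), PGL(2,5) (6T14, order 120), S_6 (6T16, order 720). By Dedekind's theorem, for a prime p not dividing disc(f) the degrees of the irreducible factors of f mod p form the cycle type of an element of G. Factoring f modulo the 33 such primes p <= 139 (skipping 3, which divides the discriminant), each new pattern first appears at: mod 2: f = (x^6 + x^3 + 1), pattern 6; mod 7: f = (x + 1)(x + 2)(x + 4)(x^3 + 3), pattern 3+1+1+1; mod 17: f = (x^2 + x + 7)(x^2 + 4x + 7)(x^2 + 12x + 7), pattern 2+2+2; mod 19: f = (x^3 + 6)(x^3 + 10), pattern 3+3; mod 73: f = (x + 13)(x + 21)(x + 22)(x + 29)(x + 30)(x + 31), pattern 1+1+1+1+1+1. No other pattern occurs in this range, so the set of observed cycle types is {6, 3+1+1+1, 2+2+2, 3+3, 1+1+1+1+1+1}. The candidates containing elements of all these cycle types are C_3 x S_3 (6T5) of order 18, S_3 x S_3 (6T9) of order 36, (S_3 x S_3) : C_2 (6T13) of order 72, S_6 (6T16) of order 720; the others are excluded. The observed types are precisely the cycle types that occur in C_3 x S_3 (6T5). Each of the other remaining candidates has further cycle types, and by the Chebotarev density theorem the matching factorization patterns would occur for a proportion of primes equal to their share of the group: S_3 x S_3 (6T9) additionally contains elements of type 2+2+1+1 (9 of its 36 elements, about 25% of primes); (S_3 x S_3) : C_2 (6T13) additionally contains elements of type 4+2, 3+2+1, 2+2+1+1, 2+1+1+1+1 (45 of its 72 elements, about 62% of primes); S_6 (6T16) additionally contains elements of type 5+1, 4+2, 4+1+1, 3+2+1, 2+2+1+1, 2+1+1+1+1 (504 of its 720 elements, about 70% of primes). None of the 33 primes tested shows any such pattern (for each of these groups the chance of that is below 10^-4), which rules them out. Hence G = C_3 x S_3 (6T5), of order 18.

C_3 x S_3, the group 6T5 of order 18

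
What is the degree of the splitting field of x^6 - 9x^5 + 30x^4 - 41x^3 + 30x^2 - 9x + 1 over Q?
6

The degree of the splitting field over Q equals the order of the Galois group, so first determine the group. The polynomial f is an irreducible sextic over Q, so G = Gal(f/Q) is one of the 16 transitive subgroups 6T1, ..., 6T16 of S_6. The discriminant of f is -67744512, which is not a perfect square, so G is not contained in A_6. The transitive groups of degree 6 not contained in A_6 are: C_6 (6T1, order 6), S_3 (6T2, order 6), D_6 (6T3, order 12), C_3 x S_3 (6T5, order 18), A_4 x C_2 (6T6, order 24), S_4 (6T8, order 24), S_3 x S_3 (6T9, order 36), S_4 x C_2 (6T11, order 48), (S_3 x S_3) : C_2 (6T13, order 72), PGL(2,5) (6T14, order 120), S_6 (6T16, order 720). By Dedekind's theorem, for a prime p not dividing disc(f) the degrees of the irreducible factors of f mod p form the cycle type of an element of G. Factoring f modulo the 23 such primes p <= 101 (skipping 2, 3, 11, which divide the discriminant), each new pattern first appears at: mod 5: f = (x^2 + x + 1)(x^2 + 2x + 4)(x^2 + 3x + 4), pattern 2+2+2; mod 7: f = (x^3 + 2x + 6)(x^3 + 5x^2 + 6), pattern 3+3; mod 31: f = (x + 12)(x + 13)(x + 15)(x + 22)(x + 24)(x + 29), pattern 1+1+1+1+1+1. No other pattern occurs in this range, so the set of observed cycle types is {2+2+2, 3+3, 1+1+1+1+1+1}. The candidates containing elements of all these cycle types are C_6 (6T1) of order 6, S_3 (6T2) of order 6, D_6 (6T3) of order 12, C_3 x S_3 (6T5) of order 18, A_4 x C_2 (6T6) of order 24, S_4 (6T8) of order 24, S_3 x S_3 (6T9) of order 36, S_4 x C_2 (6T11) of order 48, (S_3 x S_3) : C_2 (6T13) of order 72, PGL(2,5) (6T14) of order 120, S_6 (6T16) of order 720; the others are excluded. The observed types are precisely the cycle types that occur in S_3 (6T2). Each of the other remaining candidates has further cycle types, and by the Chebotarev density theorem the matching factorization patterns would occur for a proportion of primes equal to their share of the group: C_6 (6T1) additionally contains elements of type 6 (2 of its 6 elements, about 33% of primes); D_6 (6T3) additionally contains elements of type 6, 2+2+1+1 (5 of its 12 elements, about 42% of primes); C_3 x S_3 (6T5) additionally contains elements of type 6, 3+1+1+1 (10 of its 18 elements, about 56% of primes); A_4 x C_2 (6T6) additionally contains elements of type 6, 2+2+1+1, 2+1+1+1+1 (14 of its 24 elements, about 58% of primes); S_4 (6T8) additionally contains elements of type 4+1+1, 2+2+1+1 (9 of its 24 elements, about 38% of primes); S_3 x S_3 (6T9) additionally contains elements of type 6, 3+1+1+1, 2+2+1+1 (25 of its 36 elements, about 69% of primes); S_4 x C_2 (6T11) additionally contains elements of type 6, 4+2, 4+1+1, 2+2+1+1, 2+1+1+1+1 (32 of its 48 elements, about 67% of primes); (S_3 x S_3) : C_2 (6T13) additionally contains elements of type 6, 4+2, 3+2+1, 3+1+1+1, 2+2+1+1, 2+1+1+1+1 (61 of its 72 elements, about 85% of primes); PGL(2,5) (6T14) additionally contains elements of type 6, 5+1, 4+1+1, 2+2+1+1 (89 of its 120 elements, about 74% of primes); S_6 (6T16) additionally contains elements of type 6, 5+1, 4+2, 4+1+1, 3+2+1, 3+1+1+1, 2+2+1+1, 2+1+1+1+1 (664 of its 720 elements, about 92% of primes). None of the 23 primes tested shows any such pattern (for each of these groups the chance of that is below 10^-4), which rules them out. Hence G = S_3 (6T2), of order 6. The Galois group S_3 (6T2) has order 6, so the splitting field has degree 6 over Q.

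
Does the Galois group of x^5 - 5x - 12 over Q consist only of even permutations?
The polynomial is irreducible of degree 5 over Q. Its discriminant is 64000000 = 8000^2, a perfect square. A Galois group lies in the alternating group exactly when the discriminant is a square in Q, so the Galois group (D_5) is contained in A_5.

Yes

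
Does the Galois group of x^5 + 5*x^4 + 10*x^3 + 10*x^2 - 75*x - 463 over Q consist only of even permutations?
The polynomial is irreducible of degree 5 over Q. Its discriminant is 67108864000000 = 8192000^2, a perfect square. A Galois group lies in the alternating group exactly when the discriminant is a square in Q, so the Galois group (D_5) is contained in A_5.

Yes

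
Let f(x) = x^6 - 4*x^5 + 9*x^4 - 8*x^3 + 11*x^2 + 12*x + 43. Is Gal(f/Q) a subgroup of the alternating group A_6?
The polynomial is irreducible of degree 6 over Q. Its discriminant is -18046378835968, which is not a perfect square. A Galois group lies in the alternating group exactly when the discriminant is a square in Q, so the Galois group (C_6) is not contained in A_6.

No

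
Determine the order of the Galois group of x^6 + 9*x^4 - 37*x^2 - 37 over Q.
The degree of the splitting field over Q equals the order of the Galois group, so first determine the group. The polynomial f is an irreducible sextic over Q, so G = Gal(f/Q) is one of the 16 transitive subgroups 6T1, ..., 6T16 of S_6. The discriminant of f is 870211913777152, which is not a perfect square, so G is not contained in A_6. The transitive groups of degree 6 not contained in A_6 are: C_6 (6T1, order 6), S_3 (6T2, order 6), D_6 (6T3, order 12), C_3 x S_3 (6T5, order 18), A_4 x C_2 (6T6, order 24), S_4 (6T8, order 24), S_3 x S_3 (6T9, order 36), S_4 x C_2 (6T11, order 48), (S_3 x S_3) : C_2 (6T13, order 72), PGL(2,5) (6T14, order 120), S_6 (6T16, order 720). By Dedekind's theorem, for a prime p not dividing disc(f) the degrees of the irreducible factors of f mod p form the cycle type of an element of G. Factoring f modulo the 22 such primes p <= 89 (skipping 2, 37, which divide the discriminant), each new pattern first appears at: mod 3: f = (x^3 + x^2 + 2x + 1)(x^3 + 2x^2 + 2x + 2), pattern 3+3; mod 5: f = (x^2 + 2)(x^2 + 2x + 3)(x^2 + 3x + 3), pattern 2+2+2; mod 17: f = (x + 3)(x + 14)(x^4 + x^2 + 6), pattern 4+1+1; mod 67: f = (x + 9)(x + 58)(x^2 + 25)(x^2 + 65), pattern 2+2+1+1. No other pattern occurs in this range, so the set of observed cycle types is {3+3, 2+2+2, 4+1+1, 2+2+1+1}. The candidates containing elements of all these cycle types are S_4 (6T8) of order 24, S_4 x C_2 (6T11) of order 48, PGL(2,5) (6T14) of order 120, S_6 (6T16) of order 720; the others are excluded. The observed types are precisely the cycle types that occur in S_4 (6T8) (apart from the identity). Each of the other remaining candidates has further cycle types, and by the Chebotarev density theorem the matching factorization patterns would occur for a proportion of primes equal to their share of the group: S_4 x C_2 (6T11) additionally contains elements of type 6, 4+2, 2+1+1+1+1 (17 of its 48 elements, about 35% of primes); PGL(2,5) (6T14) additionally contains elements of type 6, 5+1 (44 of its 120 elements, about 37% of primes); S_6 (6T16) additionally contains elements of type 6, 5+1, 4+2, 3+2+1, 3+1+1+1, 2+1+1+1+1 (529 of its 720 elements, about 73% of primes). None of the 22 primes tested shows any such pattern (for each of these groups the chance of that is below 10^-4), which rules them out. Hence G = S_4 (6T8), of order 24. The Galois group S_4 (6T8) has order 24, so the splitting field has degree 24 over Q.

24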